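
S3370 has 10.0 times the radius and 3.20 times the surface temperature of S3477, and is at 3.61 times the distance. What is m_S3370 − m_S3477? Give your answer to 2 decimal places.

-7.26

L_S3370/L_S3477 = (10.0)²(3.20)⁴ = 1.049×10^4.
F_S3370/F_S3477 = (L_S3370/L_S3477)/(d_S3370/d_S3477)² = 1.049×10^4/13.03 = 804.6.
m_S3370 − m_S3477 = −2.5 log₁₀(804.6) = -7.26.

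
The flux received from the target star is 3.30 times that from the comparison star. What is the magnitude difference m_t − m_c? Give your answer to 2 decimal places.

-1.30

m_t − m_c = −2.5 log₁₀(F_t/F_c) = −2.5 log₁₀(3.30) = −2.5 × (0.519) = -1.296.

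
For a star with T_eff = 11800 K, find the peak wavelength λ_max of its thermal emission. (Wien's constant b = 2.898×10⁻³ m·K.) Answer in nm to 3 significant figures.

λ_max = b/T = 2.898×10⁻³ / 11800 = 2.46×10^-7 m = 245.6 nm.

246 nm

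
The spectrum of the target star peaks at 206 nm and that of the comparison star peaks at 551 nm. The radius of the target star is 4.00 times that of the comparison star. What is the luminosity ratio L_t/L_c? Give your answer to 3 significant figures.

Wien's law gives T ∝ 1/λ_max, so T_t/T_c = λ_c/λ_t = 551/206 = 2.675.
Then L ∝ R²T⁴ gives L_t/L_c = (4.00)² × (2.675)⁴ = 16.00 × 51.18 = 819.0.

819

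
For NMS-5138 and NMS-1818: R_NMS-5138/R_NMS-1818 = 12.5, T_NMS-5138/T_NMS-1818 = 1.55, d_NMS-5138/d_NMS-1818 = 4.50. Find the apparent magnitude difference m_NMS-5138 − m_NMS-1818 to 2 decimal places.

L_NMS-5138/L_NMS-1818 = (12.5)²(1.55)⁴ = 901.9.
F_NMS-5138/F_NMS-1818 = (L_NMS-5138/L_NMS-1818)/(d_NMS-5138/d_NMS-1818)² = 901.9/20.25 = 44.54.
m_NMS-5138 − m_NMS-1818 = −2.5 log₁₀(44.54) = -4.12.

-4.12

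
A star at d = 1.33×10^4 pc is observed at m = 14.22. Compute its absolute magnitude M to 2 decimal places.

M = m − 5 log₁₀(d/10 pc) = 14.22 − 5 log₁₀(1.33×10^4/10)
  = 14.22 − 5 × 3.124 = 14.22 − 15.62 = -1.40.

-1.40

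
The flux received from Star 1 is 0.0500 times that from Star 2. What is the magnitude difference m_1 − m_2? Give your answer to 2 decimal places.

m_1 − m_2 = −2.5 log₁₀(F_1/F_2) = −2.5 log₁₀(0.0500) = −2.5 × (-1.301) = 3.253.

3.25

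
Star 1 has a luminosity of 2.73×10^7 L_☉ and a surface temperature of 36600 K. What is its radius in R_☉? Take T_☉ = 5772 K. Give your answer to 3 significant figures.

R/R_☉ = √(L/L_☉) / (T/T_☉)² = √(2.73×10^7) / (6.341)²
       = 5225 / 40.21 = 129.9.

130 R_☉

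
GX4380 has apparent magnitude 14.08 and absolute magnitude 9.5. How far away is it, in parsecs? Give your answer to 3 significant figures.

82.4 pc

m − M = 5 log₁₀(d/10 pc)
14.08 − (9.5) = 4.58 = 5 log₁₀(d/10)
d = 10 × 10^(4.58/5) = 10 × 10^0.916 = 82.41 pc.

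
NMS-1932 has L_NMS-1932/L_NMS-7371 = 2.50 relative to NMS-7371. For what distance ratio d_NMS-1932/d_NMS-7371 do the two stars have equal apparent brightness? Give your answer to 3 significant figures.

1.58

Equal flux requires L_NMS-1932/d_NMS-1932² = L_NMS-7371/d_NMS-7371², so d_NMS-1932/d_NMS-7371 = √(L_NMS-1932/L_NMS-7371)
= √(2.50) = 1.581.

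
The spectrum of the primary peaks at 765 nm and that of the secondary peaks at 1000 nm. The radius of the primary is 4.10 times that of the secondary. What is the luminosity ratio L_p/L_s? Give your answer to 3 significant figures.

Wien's law gives T ∝ 1/λ_max, so T_p/T_s = λ_s/λ_p = 1000/765 = 1.307.
Then L ∝ R²T⁴ gives L_p/L_s = (4.10)² × (1.307)⁴ = 16.81 × 2.920 = 49.08.

49.1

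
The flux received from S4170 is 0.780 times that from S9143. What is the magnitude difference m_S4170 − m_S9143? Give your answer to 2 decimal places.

0.27

m_S4170 − m_S9143 = −2.5 log₁₀(F_S4170/F_S9143) = −2.5 log₁₀(0.780) = −2.5 × (-0.108) = 0.270.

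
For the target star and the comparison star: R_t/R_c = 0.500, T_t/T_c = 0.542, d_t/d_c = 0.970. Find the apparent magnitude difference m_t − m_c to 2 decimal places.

L_t/L_c = (0.500)²(0.542)⁴ = 0.02157.
F_t/F_c = (L_t/L_c)/(d_t/d_c)² = 0.02157/0.9409 = 0.02293.
m_t − m_c = −2.5 log₁₀(0.02293) = 4.10.

4.10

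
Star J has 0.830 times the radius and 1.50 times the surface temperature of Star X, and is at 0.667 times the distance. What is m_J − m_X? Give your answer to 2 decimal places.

-2.24

L_J/L_X = (0.830)²(1.50)⁴ = 3.488.
F_J/F_X = (L_J/L_X)/(d_J/d_X)² = 3.488/0.4449 = 7.839.
m_J − m_X = −2.5 log₁₀(7.839) = -2.24.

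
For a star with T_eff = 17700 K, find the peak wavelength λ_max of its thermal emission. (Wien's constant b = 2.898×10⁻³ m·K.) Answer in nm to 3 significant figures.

λ_max = b/T = 2.898×10⁻³ / 17700 = 1.64×10^-7 m = 163.7 nm.

164 nm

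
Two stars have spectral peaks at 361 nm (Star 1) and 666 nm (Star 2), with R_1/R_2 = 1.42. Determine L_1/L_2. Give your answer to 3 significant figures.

Wien's law gives T ∝ 1/λ_max, so T_1/T_2 = λ_2/λ_1 = 666/361 = 1.845.
Then L ∝ R²T⁴ gives L_1/L_2 = (1.42)² × (1.845)⁴ = 2.016 × 11.58 = 23.36.

23.4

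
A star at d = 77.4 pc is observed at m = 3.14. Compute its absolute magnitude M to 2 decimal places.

-1.30

M = m − 5 log₁₀(d/10 pc) = 3.14 − 5 log₁₀(77.4/10)
  = 3.14 − 5 × 0.889 = 3.14 − 4.44 = -1.30.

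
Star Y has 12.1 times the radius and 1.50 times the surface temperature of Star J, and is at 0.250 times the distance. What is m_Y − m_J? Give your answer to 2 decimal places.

L_Y/L_J = (12.1)²(1.50)⁴ = 741.2.
F_Y/F_J = (L_Y/L_J)/(d_Y/d_J)² = 741.2/0.06250 = 1.186×10^4.
m_Y − m_J = −2.5 log₁₀(1.186×10^4) = -10.19.

-10.19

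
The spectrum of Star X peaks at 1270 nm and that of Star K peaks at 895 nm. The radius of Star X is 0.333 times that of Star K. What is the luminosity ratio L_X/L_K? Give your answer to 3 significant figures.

Wien's law gives T ∝ 1/λ_max, so T_X/T_K = λ_K/λ_X = 895/1270 = 0.7047.
Then L ∝ R²T⁴ gives L_X/L_K = (0.333)² × (0.7047)⁴ = 0.1109 × 0.2466 = 0.02735.

0.0274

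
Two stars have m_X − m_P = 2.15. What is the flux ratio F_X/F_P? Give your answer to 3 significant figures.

F_X/F_P = 10^(−(m_X − m_P)/2.5) = 10^(-2.15/2.5) = 10^-0.860 = 0.1380.

0.138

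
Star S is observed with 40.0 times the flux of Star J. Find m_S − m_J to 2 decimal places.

-4.01

m_S − m_J = −2.5 log₁₀(F_S/F_J) = −2.5 log₁₀(40.0) = −2.5 × (1.602) = -4.005.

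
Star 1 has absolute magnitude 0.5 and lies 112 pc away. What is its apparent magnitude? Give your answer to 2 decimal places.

m = M + 5 log₁₀(d/10 pc) = 0.5 + 5 log₁₀(112/10)
  = 0.5 + 5 × 1.049 = 0.5 + 5.25 = 5.75.

5.75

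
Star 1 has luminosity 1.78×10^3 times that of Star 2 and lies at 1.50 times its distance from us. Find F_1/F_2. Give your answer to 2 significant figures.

F = L/(4πd²), so F_1/F_2 = (L_1/L_2) / (d_1/d_2)²
= 1.78×10^3 / (1.50)² = 1.78×10^3 / 2.250 = 791.1.

7.9×10^2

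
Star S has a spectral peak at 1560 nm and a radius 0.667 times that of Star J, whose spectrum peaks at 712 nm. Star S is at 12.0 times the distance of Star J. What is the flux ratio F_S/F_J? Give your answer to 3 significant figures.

Wien's law: T_S/T_J = λ_J/λ_S = 712/1560 = 0.4564.
L_S/L_J = (R_S/R_J)²(T_S/T_J)⁴ = (0.667)²(0.4564)⁴ = 0.01931.
F_S/F_J = (L_S/L_J)/(d_S/d_J)² = 0.01931/(12.0)² = 1.341×10^-4.

1.34×10^-4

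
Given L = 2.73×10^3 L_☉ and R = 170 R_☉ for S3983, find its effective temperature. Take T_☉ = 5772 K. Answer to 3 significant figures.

3.20×10^3 K

T/T_☉ = (L/L_☉)^(1/4) / (R/R_☉)^(1/2)
T = 5772 × (2.73×10^3)^(1/4) / √(170) = 5772 × 7.228 / 13.04 = 3200 K.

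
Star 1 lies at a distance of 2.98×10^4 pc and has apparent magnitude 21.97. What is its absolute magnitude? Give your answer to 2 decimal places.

M = m − 5 log₁₀(d/10 pc) = 21.97 − 5 log₁₀(2.98×10^4/10)
  = 21.97 − 5 × 3.474 = 21.97 − 17.37 = 4.60.

4.60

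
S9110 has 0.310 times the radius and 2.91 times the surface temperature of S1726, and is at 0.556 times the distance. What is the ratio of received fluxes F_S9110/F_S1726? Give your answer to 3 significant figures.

22.3

L_S9110/L_S1726 = (R_S9110/R_S1726)²(T_S9110/T_S1726)⁴ = (0.310)² × (2.91)⁴ = 6.891.
F_S9110/F_S1726 = (L_S9110/L_S1726)/(d_S9110/d_S1726)² = 6.891 / (0.556)² = 22.29.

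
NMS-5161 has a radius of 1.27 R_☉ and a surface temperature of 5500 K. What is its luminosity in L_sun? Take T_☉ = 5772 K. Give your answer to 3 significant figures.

L/L_☉ = (R/R_☉)² (T/T_☉)⁴ = (1.27)² × (5500/5772)⁴
       = 1.613 × (0.9529)⁴ = 1.613 × 0.8244 = 1.330.

1.33 L_sun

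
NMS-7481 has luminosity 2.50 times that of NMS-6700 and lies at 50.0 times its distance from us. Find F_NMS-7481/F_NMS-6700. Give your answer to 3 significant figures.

0.00100

F = L/(4πd²), so F_NMS-7481/F_NMS-6700 = (L_NMS-7481/L_NMS-6700) / (d_NMS-7481/d_NMS-6700)²
= 2.50 / (50.0)² = 2.50 / 2500 = 0.001000.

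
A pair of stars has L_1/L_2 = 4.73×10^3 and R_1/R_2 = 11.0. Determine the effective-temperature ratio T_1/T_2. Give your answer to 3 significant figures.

L ∝ R²T⁴ gives T ∝ (L/R²)^(1/4), so
T_1/T_2 = (4.73×10^3 / 11.0²)^(1/4) = (39.09)^(1/4) = 2.500.

2.50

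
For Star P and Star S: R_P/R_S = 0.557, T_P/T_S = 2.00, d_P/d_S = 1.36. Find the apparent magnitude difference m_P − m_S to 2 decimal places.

L_P/L_S = (0.557)²(2.00)⁴ = 4.964.
F_P/F_S = (L_P/L_S)/(d_P/d_S)² = 4.964/1.850 = 2.684.
m_P − m_S = −2.5 log₁₀(2.684) = -1.07.

-1.07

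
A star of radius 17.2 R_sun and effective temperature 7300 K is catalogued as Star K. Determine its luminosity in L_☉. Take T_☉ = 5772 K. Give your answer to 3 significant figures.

757 L_☉

L/L_☉ = (R/R_☉)² (T/T_☉)⁴ = (17.2)² × (7300/5772)⁴
       = 295.8 × (1.265)⁴ = 295.8 × 2.559 = 756.9.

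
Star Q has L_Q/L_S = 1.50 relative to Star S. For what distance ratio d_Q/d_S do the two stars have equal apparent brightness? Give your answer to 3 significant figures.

Equal flux requires L_Q/d_Q² = L_S/d_S², so d_Q/d_S = √(L_Q/L_S)
= √(1.50) = 1.225.

1.22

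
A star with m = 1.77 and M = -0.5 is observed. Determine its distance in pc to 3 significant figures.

28.4 pc

m − M = 5 log₁₀(d/10 pc)
1.77 − (-0.5) = 2.27 = 5 log₁₀(d/10)
d = 10 × 10^(2.27/5) = 10 × 10^0.454 = 28.44 pc.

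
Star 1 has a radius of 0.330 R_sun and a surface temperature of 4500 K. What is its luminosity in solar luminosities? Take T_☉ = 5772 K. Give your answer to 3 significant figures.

0.0402 solar luminosities

L/L_☉ = (R/R_☉)² (T/T_☉)⁴ = (0.330)² × (4500/5772)⁴
       = 0.1089 × (0.7796)⁴ = 0.1089 × 0.3694 = 0.04023.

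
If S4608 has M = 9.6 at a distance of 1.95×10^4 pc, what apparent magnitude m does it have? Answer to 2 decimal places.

m = M + 5 log₁₀(d/10 pc) = 9.6 + 5 log₁₀(1.95×10^4/10)
  = 9.6 + 5 × 3.290 = 9.6 + 16.45 = 26.05.

26.05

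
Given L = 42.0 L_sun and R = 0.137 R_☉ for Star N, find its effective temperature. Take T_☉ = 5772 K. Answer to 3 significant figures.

T/T_☉ = (L/L_☉)^(1/4) / (R/R_☉)^(1/2)
T = 5772 × (42.0)^(1/4) / √(0.137) = 5772 × 2.546 / 0.3701 = 3.970×10^4 K.

3.97×10^4 K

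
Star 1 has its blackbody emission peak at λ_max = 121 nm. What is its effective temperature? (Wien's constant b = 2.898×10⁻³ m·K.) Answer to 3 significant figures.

2.40×10^4 K

T = b/λ_max = 2.898×10⁻³ / (121×10⁻⁹) = 2.395×10^4 K.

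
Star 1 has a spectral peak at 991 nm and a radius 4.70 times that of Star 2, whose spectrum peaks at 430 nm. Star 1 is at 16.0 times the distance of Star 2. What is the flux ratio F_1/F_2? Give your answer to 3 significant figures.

0.00306

Wien's law: T_1/T_2 = λ_2/λ_1 = 430/991 = 0.4339.
L_1/L_2 = (R_1/R_2)²(T_1/T_2)⁴ = (4.70)²(0.4339)⁴ = 0.7830.
F_1/F_2 = (L_1/L_2)/(d_1/d_2)² = 0.7830/(16.0)² = 0.003059.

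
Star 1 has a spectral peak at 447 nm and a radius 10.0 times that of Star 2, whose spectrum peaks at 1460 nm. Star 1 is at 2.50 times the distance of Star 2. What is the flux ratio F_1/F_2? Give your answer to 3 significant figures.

1.82×10^3

Wien's law: T_1/T_2 = λ_2/λ_1 = 1460/447 = 3.266.
L_1/L_2 = (R_1/R_2)²(T_1/T_2)⁴ = (10.0)²(3.266)⁴ = 1.138×10^4.
F_1/F_2 = (L_1/L_2)/(d_1/d_2)² = 1.138×10^4/(2.50)² = 1821.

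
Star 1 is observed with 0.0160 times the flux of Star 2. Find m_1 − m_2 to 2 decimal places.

m_1 − m_2 = −2.5 log₁₀(F_1/F_2) = −2.5 log₁₀(0.0160) = −2.5 × (-1.796) = 4.490.

4.49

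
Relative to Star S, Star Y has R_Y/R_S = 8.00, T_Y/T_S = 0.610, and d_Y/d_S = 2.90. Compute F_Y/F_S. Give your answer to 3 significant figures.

L_Y/L_S = (R_Y/R_S)²(T_Y/T_S)⁴ = (8.00)² × (0.610)⁴ = 8.861.
F_Y/F_S = (L_Y/L_S)/(d_Y/d_S)² = 8.861 / (2.90)² = 1.054.

1.05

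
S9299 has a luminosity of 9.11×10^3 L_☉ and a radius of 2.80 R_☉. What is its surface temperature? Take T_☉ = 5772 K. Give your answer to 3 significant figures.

T/T_☉ = (L/L_☉)^(1/4) / (R/R_☉)^(1/2)
T = 5772 × (9.11×10^3)^(1/4) / √(2.80) = 5772 × 9.770 / 1.673 = 3.370×10^4 K.

3.37×10^4 K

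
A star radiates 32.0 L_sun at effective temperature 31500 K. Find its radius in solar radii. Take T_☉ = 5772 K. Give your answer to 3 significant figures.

R/R_☉ = √(L/L_☉) / (T/T_☉)² = √(32.0) / (5.457)²
       = 5.657 / 29.78 = 0.1899.

0.190 solar radii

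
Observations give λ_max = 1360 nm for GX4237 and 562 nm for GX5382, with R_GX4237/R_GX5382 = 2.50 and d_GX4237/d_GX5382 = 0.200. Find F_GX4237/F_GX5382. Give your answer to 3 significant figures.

4.56

Wien's law: T_GX4237/T_GX5382 = λ_GX5382/λ_GX4237 = 562/1360 = 0.4132.
L_GX4237/L_GX5382 = (R_GX4237/R_GX5382)²(T_GX4237/T_GX5382)⁴ = (2.50)²(0.4132)⁴ = 0.1823.
F_GX4237/F_GX5382 = (L_GX4237/L_GX5382)/(d_GX4237/d_GX5382)² = 0.1823/(0.200)² = 4.556.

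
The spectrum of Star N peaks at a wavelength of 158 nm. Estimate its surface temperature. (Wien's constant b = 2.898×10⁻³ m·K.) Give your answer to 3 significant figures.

T = b/λ_max = 2.898×10⁻³ / (158×10⁻⁹) = 1.834×10^4 K.

1.83×10^4 K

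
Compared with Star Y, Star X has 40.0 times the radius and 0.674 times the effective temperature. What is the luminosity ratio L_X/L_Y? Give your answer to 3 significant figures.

From the Stefan–Boltzmann law, L ∝ R²T⁴, so
L_X/L_Y = (R_X/R_Y)² (T_X/T_Y)⁴ = (40.0)² × (0.674)⁴ = 1600 × 0.2064 = 330.2.

330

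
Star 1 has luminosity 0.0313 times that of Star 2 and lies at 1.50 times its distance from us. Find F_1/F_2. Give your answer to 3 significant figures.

F = L/(4πd²), so F_1/F_2 = (L_1/L_2) / (d_1/d_2)²
= 0.0313 / (1.50)² = 0.0313 / 2.250 = 0.01391.

0.0139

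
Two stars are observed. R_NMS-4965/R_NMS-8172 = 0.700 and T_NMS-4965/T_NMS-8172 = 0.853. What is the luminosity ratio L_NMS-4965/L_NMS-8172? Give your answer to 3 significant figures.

From the Stefan–Boltzmann law, L ∝ R²T⁴, so
L_NMS-4965/L_NMS-8172 = (R_NMS-4965/R_NMS-8172)² (T_NMS-4965/T_NMS-8172)⁴ = (0.700)² × (0.853)⁴ = 0.4900 × 0.5294 = 0.2594.

0.259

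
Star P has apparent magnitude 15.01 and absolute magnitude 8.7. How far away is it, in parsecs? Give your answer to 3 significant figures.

183 pc

m − M = 5 log₁₀(d/10 pc)
15.01 − (8.7) = 6.31 = 5 log₁₀(d/10)
d = 10 × 10^(6.31/5) = 10 × 10^1.262 = 182.8 pc.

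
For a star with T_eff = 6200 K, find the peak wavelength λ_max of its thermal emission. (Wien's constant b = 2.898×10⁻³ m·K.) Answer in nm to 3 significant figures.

467 nm

λ_max = b/T = 2.898×10⁻³ / 6200 = 4.67×10^-7 m = 467.4 nm.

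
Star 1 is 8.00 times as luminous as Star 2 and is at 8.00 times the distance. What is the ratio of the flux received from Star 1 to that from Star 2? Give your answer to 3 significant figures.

F = L/(4πd²), so F_1/F_2 = (L_1/L_2) / (d_1/d_2)²
= 8.00 / (8.00)² = 8.00 / 64.00 = 0.1250.

0.125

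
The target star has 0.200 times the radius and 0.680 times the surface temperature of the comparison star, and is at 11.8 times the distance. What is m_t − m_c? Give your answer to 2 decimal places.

L_t/L_c = (0.200)²(0.680)⁴ = 0.008553.
F_t/F_c = (L_t/L_c)/(d_t/d_c)² = 0.008553/139.2 = 6.142×10^-5.
m_t − m_c = −2.5 log₁₀(6.142×10^-5) = 10.53.

10.53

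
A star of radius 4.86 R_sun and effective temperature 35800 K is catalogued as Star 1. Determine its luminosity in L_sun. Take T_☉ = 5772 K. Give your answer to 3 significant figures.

3.50×10^4 L_sun

L/L_☉ = (R/R_☉)² (T/T_☉)⁴ = (4.86)² × (35800/5772)⁴
       = 23.62 × (6.202)⁴ = 23.62 × 1480 = 3.495×10^4.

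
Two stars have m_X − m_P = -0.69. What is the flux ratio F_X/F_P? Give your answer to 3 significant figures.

1.89

F_X/F_P = 10^(−(m_X − m_P)/2.5) = 10^(0.69/2.5) = 10^0.276 = 1.888.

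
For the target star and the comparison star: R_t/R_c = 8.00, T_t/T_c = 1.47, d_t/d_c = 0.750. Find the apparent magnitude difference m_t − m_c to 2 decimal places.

L_t/L_c = (8.00)²(1.47)⁴ = 298.8.
F_t/F_c = (L_t/L_c)/(d_t/d_c)² = 298.8/0.5625 = 531.3.
m_t − m_c = −2.5 log₁₀(531.3) = -6.81.

-6.81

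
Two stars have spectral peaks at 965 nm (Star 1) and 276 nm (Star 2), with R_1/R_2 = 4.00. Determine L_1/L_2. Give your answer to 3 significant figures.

0.107

Wien's law gives T ∝ 1/λ_max, so T_1/T_2 = λ_2/λ_1 = 276/965 = 0.2860.
Then L ∝ R²T⁴ gives L_1/L_2 = (4.00)² × (0.2860)⁴ = 16.00 × 0.006692 = 0.1071.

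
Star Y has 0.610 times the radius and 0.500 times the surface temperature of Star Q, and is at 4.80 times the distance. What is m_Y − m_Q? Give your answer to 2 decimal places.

7.49

L_Y/L_Q = (0.610)²(0.500)⁴ = 0.02326.
F_Y/F_Q = (L_Y/L_Q)/(d_Y/d_Q)² = 0.02326/23.04 = 0.001009.
m_Y − m_Q = −2.5 log₁₀(0.001009) = 7.49.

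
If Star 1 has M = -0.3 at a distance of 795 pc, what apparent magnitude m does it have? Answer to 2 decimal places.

m = M + 5 log₁₀(d/10 pc) = -0.3 + 5 log₁₀(795/10)
  = -0.3 + 5 × 1.900 = -0.3 + 9.50 = 9.20.

9.20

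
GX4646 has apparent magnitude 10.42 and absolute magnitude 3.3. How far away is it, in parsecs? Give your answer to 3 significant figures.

265 pc

m − M = 5 log₁₀(d/10 pc)
10.42 − (3.3) = 7.12 = 5 log₁₀(d/10)
d = 10 × 10^(7.12/5) = 10 × 10^1.424 = 265.5 pc.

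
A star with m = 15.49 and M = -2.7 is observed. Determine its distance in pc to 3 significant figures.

m − M = 5 log₁₀(d/10 pc)
15.49 − (-2.7) = 18.19 = 5 log₁₀(d/10)
d = 10 × 10^(18.19/5) = 10 × 10^3.638 = 4.345×10^4 pc.

4.35×10^4 pc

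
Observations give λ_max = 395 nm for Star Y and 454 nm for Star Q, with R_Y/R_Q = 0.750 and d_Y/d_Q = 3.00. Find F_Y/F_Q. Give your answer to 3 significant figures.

Wien's law: T_Y/T_Q = λ_Q/λ_Y = 454/395 = 1.149.
L_Y/L_Q = (R_Y/R_Q)²(T_Y/T_Q)⁴ = (0.750)²(1.149)⁴ = 0.9817.
F_Y/F_Q = (L_Y/L_Q)/(d_Y/d_Q)² = 0.9817/(3.00)² = 0.1091.

0.109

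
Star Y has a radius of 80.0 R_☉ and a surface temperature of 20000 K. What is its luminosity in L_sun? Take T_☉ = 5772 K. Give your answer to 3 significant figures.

L/L_☉ = (R/R_☉)² (T/T_☉)⁴ = (80.0)² × (20000/5772)⁴
       = 6400 × (3.465)⁴ = 6400 × 144.2 = 9.226×10^5.

9.23×10^5 L_sun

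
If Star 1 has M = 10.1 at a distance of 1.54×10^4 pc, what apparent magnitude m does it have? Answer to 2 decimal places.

m = M + 5 log₁₀(d/10 pc) = 10.1 + 5 log₁₀(1.54×10^4/10)
  = 10.1 + 5 × 3.188 = 10.1 + 15.94 = 26.04.

26.04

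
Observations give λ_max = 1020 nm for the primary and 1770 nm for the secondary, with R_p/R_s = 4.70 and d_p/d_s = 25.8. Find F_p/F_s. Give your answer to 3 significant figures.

0.301

Wien's law: T_p/T_s = λ_s/λ_p = 1770/1020 = 1.735.
L_p/L_s = (R_p/R_s)²(T_p/T_s)⁴ = (4.70)²(1.735)⁴ = 200.3.
F_p/F_s = (L_p/L_s)/(d_p/d_s)² = 200.3/(25.8)² = 0.3009.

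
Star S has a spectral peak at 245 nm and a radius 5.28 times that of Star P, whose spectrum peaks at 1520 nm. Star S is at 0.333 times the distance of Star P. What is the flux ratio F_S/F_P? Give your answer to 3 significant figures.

3.72×10^5

Wien's law: T_S/T_P = λ_P/λ_S = 1520/245 = 6.204.
L_S/L_P = (R_S/R_P)²(T_S/T_P)⁴ = (5.28)²(6.204)⁴ = 4.130×10^4.
F_S/F_P = (L_S/L_P)/(d_S/d_P)² = 4.130×10^4/(0.333)² = 3.725×10^5.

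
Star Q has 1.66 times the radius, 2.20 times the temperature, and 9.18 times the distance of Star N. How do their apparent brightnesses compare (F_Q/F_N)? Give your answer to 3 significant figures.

0.766

L_Q/L_N = (R_Q/R_N)²(T_Q/T_N)⁴ = (1.66)² × (2.20)⁴ = 64.55.
F_Q/F_N = (L_Q/L_N)/(d_Q/d_N)² = 64.55 / (9.18)² = 0.7660.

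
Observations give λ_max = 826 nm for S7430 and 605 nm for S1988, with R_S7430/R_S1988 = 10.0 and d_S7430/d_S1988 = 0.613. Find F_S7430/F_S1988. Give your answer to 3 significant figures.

Wien's law: T_S7430/T_S1988 = λ_S1988/λ_S7430 = 605/826 = 0.7324.
L_S7430/L_S1988 = (R_S7430/R_S1988)²(T_S7430/T_S1988)⁴ = (10.0)²(0.7324)⁴ = 28.78.
F_S7430/F_S1988 = (L_S7430/L_S1988)/(d_S7430/d_S1988)² = 28.78/(0.613)² = 76.59.

76.6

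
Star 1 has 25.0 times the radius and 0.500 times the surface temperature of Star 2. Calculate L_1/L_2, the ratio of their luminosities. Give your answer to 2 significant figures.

From the Stefan–Boltzmann law, L ∝ R²T⁴, so
L_1/L_2 = (R_1/R_2)² (T_1/T_2)⁴ = (25.0)² × (0.500)⁴ = 625.0 × 0.06250 = 39.06.

39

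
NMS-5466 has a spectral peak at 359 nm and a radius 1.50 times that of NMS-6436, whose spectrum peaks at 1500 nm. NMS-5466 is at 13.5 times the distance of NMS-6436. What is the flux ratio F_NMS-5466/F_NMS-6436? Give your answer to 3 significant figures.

Wien's law: T_NMS-5466/T_NMS-6436 = λ_NMS-6436/λ_NMS-5466 = 1500/359 = 4.178.
L_NMS-5466/L_NMS-6436 = (R_NMS-5466/R_NMS-6436)²(T_NMS-5466/T_NMS-6436)⁴ = (1.50)²(4.178)⁴ = 685.8.
F_NMS-5466/F_NMS-6436 = (L_NMS-5466/L_NMS-6436)/(d_NMS-5466/d_NMS-6436)² = 685.8/(13.5)² = 3.763.

3.76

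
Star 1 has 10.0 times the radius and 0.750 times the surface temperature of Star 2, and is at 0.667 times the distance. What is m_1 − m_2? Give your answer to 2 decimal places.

-4.63

L_1/L_2 = (10.0)²(0.750)⁴ = 31.64.
F_1/F_2 = (L_1/L_2)/(d_1/d_2)² = 31.64/0.4449 = 71.12.
m_1 − m_2 = −2.5 log₁₀(71.12) = -4.63.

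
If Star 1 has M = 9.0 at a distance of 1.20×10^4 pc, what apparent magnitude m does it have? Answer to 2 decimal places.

24.40

m = M + 5 log₁₀(d/10 pc) = 9.0 + 5 log₁₀(1.20×10^4/10)
  = 9.0 + 5 × 3.079 = 9.0 + 15.40 = 24.40.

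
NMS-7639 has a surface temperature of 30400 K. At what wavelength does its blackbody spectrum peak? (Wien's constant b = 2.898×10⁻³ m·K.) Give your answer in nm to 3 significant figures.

λ_max = b/T = 2.898×10⁻³ / 30400 = 9.53×10^-8 m = 95.33 nm.

95.3 nm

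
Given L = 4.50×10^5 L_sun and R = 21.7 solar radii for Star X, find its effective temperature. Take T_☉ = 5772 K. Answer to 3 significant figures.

T/T_☉ = (L/L_☉)^(1/4) / (R/R_☉)^(1/2)
T = 5772 × (4.50×10^5)^(1/4) / √(21.7) = 5772 × 25.90 / 4.658 = 3.209×10^4 K.

3.21×10^4 K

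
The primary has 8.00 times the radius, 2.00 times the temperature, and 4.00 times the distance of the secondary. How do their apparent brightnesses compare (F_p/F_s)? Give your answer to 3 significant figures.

64.0

L_p/L_s = (R_p/R_s)²(T_p/T_s)⁴ = (8.00)² × (2.00)⁴ = 1024.
F_p/F_s = (L_p/L_s)/(d_p/d_s)² = 1024 / (4.00)² = 64.00.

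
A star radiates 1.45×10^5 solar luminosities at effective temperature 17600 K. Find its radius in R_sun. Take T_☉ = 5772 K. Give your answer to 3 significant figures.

41.0 R_sun

R/R_☉ = √(L/L_☉) / (T/T_☉)² = √(1.45×10^5) / (3.049)²
       = 380.8 / 9.298 = 40.96.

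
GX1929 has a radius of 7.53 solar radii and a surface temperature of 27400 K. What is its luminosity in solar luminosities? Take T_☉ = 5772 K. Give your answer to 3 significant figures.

2.88×10^4 solar luminosities

L/L_☉ = (R/R_☉)² (T/T_☉)⁴ = (7.53)² × (27400/5772)⁴
       = 56.70 × (4.747)⁴ = 56.70 × 507.8 = 2.879×10^4.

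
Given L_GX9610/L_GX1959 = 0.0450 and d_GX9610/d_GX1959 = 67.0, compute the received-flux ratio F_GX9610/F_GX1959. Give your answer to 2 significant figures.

F = L/(4πd²), so F_GX9610/F_GX1959 = (L_GX9610/L_GX1959) / (d_GX9610/d_GX1959)²
= 0.0450 / (67.0)² = 0.0450 / 4489 = 1.002×10^-5.

1.0×10^-5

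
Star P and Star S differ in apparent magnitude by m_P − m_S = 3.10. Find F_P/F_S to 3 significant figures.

0.0575

F_P/F_S = 10^(−(m_P − m_S)/2.5) = 10^(-3.10/2.5) = 10^-1.240 = 0.05754.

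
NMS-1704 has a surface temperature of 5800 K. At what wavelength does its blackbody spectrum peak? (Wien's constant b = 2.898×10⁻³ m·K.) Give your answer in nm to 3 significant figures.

500 nm

λ_max = b/T = 2.898×10⁻³ / 5800 = 5.00×10^-7 m = 499.7 nm.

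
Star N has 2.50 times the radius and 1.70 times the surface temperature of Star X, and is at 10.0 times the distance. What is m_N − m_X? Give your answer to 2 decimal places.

L_N/L_X = (2.50)²(1.70)⁴ = 52.20.
F_N/F_X = (L_N/L_X)/(d_N/d_X)² = 52.20/100.0 = 0.5220.
m_N − m_X = −2.5 log₁₀(0.5220) = 0.71.

0.71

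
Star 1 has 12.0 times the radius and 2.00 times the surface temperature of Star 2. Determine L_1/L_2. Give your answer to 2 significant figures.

2.3×10^3

From the Stefan–Boltzmann law, L ∝ R²T⁴, so
L_1/L_2 = (R_1/R_2)² (T_1/T_2)⁴ = (12.0)² × (2.00)⁴ = 144.0 × 16.00 = 2304.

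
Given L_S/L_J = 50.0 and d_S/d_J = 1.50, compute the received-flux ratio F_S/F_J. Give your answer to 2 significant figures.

22

F = L/(4πd²), so F_S/F_J = (L_S/L_J) / (d_S/d_J)²
= 50.0 / (1.50)² = 50.0 / 2.250 = 22.22.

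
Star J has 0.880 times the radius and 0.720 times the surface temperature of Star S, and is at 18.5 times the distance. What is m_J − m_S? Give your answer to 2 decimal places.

8.04

L_J/L_S = (0.880)²(0.720)⁴ = 0.2081.
F_J/F_S = (L_J/L_S)/(d_J/d_S)² = 0.2081/342.2 = 6.081×10^-4.
m_J − m_S = −2.5 log₁₀(6.081×10^-4) = 8.04.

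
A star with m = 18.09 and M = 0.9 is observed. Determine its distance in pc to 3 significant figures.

2.74×10^4 pc

m − M = 5 log₁₀(d/10 pc)
18.09 − (0.9) = 17.19 = 5 log₁₀(d/10)
d = 10 × 10^(17.19/5) = 10 × 10^3.438 = 2.742×10^4 pc.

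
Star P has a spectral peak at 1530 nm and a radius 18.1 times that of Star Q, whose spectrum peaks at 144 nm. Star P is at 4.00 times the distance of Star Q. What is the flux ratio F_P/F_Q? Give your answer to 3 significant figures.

Wien's law: T_P/T_Q = λ_Q/λ_P = 144/1530 = 0.09412.
L_P/L_Q = (R_P/R_Q)²(T_P/T_Q)⁴ = (18.1)²(0.09412)⁴ = 0.02571.
F_P/F_Q = (L_P/L_Q)/(d_P/d_Q)² = 0.02571/(4.00)² = 0.001607.

0.00161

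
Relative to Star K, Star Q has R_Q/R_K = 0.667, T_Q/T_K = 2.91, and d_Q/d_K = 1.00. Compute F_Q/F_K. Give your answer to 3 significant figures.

31.9

L_Q/L_K = (R_Q/R_K)²(T_Q/T_K)⁴ = (0.667)² × (2.91)⁴ = 31.90.
F_Q/F_K = (L_Q/L_K)/(d_Q/d_K)² = 31.90 / (1.00)² = 31.90.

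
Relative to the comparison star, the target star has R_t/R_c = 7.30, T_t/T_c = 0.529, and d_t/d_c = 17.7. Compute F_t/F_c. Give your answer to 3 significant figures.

0.0133

L_t/L_c = (R_t/R_c)²(T_t/T_c)⁴ = (7.30)² × (0.529)⁴ = 4.173.
F_t/F_c = (L_t/L_c)/(d_t/d_c)² = 4.173 / (17.7)² = 0.01332.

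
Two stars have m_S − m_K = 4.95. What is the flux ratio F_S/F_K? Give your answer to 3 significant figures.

0.0105

F_S/F_K = 10^(−(m_S − m_K)/2.5) = 10^(-4.95/2.5) = 10^-1.980 = 0.01047.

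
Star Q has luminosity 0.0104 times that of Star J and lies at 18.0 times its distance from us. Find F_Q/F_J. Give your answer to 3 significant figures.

F = L/(4πd²), so F_Q/F_J = (L_Q/L_J) / (d_Q/d_J)²
= 0.0104 / (18.0)² = 0.0104 / 324.0 = 3.210×10^-5.

3.21×10^-5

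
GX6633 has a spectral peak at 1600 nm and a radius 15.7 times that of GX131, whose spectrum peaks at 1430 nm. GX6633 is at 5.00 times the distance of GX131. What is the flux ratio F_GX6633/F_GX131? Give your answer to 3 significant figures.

6.29

Wien's law: T_GX6633/T_GX131 = λ_GX131/λ_GX6633 = 1430/1600 = 0.8938.
L_GX6633/L_GX131 = (R_GX6633/R_GX131)²(T_GX6633/T_GX131)⁴ = (15.7)²(0.8938)⁴ = 157.3.
F_GX6633/F_GX131 = (L_GX6633/L_GX131)/(d_GX6633/d_GX131)² = 157.3/(5.00)² = 6.291.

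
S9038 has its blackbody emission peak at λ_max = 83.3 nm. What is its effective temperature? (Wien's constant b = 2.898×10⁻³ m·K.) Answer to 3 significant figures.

T = b/λ_max = 2.898×10⁻³ / (83.3×10⁻⁹) = 3.479×10^4 K.

3.48×10^4 K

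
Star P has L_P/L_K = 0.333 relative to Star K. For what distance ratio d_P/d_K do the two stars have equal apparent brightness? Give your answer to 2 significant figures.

0.58

Equal flux requires L_P/d_P² = L_K/d_K², so d_P/d_K = √(L_P/L_K)
= √(0.333) = 0.5771.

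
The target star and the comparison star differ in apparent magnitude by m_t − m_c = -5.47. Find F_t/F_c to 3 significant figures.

F_t/F_c = 10^(−(m_t − m_c)/2.5) = 10^(5.47/2.5) = 10^2.188 = 154.2.

154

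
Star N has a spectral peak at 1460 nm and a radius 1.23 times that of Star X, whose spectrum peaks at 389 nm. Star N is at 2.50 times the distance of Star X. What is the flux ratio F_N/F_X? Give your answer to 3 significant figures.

0.00122

Wien's law: T_N/T_X = λ_X/λ_N = 389/1460 = 0.2664.
L_N/L_X = (R_N/R_X)²(T_N/T_X)⁴ = (1.23)²(0.2664)⁴ = 0.007624.
F_N/F_X = (L_N/L_X)/(d_N/d_X)² = 0.007624/(2.50)² = 0.001220.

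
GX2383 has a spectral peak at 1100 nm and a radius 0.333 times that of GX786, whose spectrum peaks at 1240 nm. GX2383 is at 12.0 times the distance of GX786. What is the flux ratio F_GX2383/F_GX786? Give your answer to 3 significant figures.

0.00124

Wien's law: T_GX2383/T_GX786 = λ_GX786/λ_GX2383 = 1240/1100 = 1.127.
L_GX2383/L_GX786 = (R_GX2383/R_GX786)²(T_GX2383/T_GX786)⁴ = (0.333)²(1.127)⁴ = 0.1791.
F_GX2383/F_GX786 = (L_GX2383/L_GX786)/(d_GX2383/d_GX786)² = 0.1791/(12.0)² = 0.001243.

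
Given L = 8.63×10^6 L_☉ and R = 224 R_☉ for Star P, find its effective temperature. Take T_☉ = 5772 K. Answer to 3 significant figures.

2.09×10^4 K

T/T_☉ = (L/L_☉)^(1/4) / (R/R_☉)^(1/2)
T = 5772 × (8.63×10^6)^(1/4) / √(224) = 5772 × 54.20 / 14.97 = 2.090×10^4 K.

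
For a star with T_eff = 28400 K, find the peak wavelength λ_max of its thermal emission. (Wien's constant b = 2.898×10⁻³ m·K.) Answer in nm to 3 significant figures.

λ_max = b/T = 2.898×10⁻³ / 28400 = 1.02×10^-7 m = 102.0 nm.

102 nm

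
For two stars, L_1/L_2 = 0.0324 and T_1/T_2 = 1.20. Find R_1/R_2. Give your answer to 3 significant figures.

L ∝ R²T⁴ gives R ∝ √L / T², so
R_1/R_2 = √(0.0324) / (1.20)² = 0.1800 / 1.440 = 0.1250.

0.125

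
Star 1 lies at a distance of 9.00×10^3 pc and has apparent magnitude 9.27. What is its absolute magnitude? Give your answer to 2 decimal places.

M = m − 5 log₁₀(d/10 pc) = 9.27 − 5 log₁₀(9.00×10^3/10)
  = 9.27 − 5 × 2.954 = 9.27 − 14.77 = -5.50.

-5.50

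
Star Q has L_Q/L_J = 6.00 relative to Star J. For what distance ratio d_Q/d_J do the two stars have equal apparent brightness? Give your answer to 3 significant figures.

2.45

Equal flux requires L_Q/d_Q² = L_J/d_J², so d_Q/d_J = √(L_Q/L_J)
= √(6.00) = 2.449.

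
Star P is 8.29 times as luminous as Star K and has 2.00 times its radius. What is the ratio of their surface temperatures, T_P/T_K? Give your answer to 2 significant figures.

L ∝ R²T⁴ gives T ∝ (L/R²)^(1/4), so
T_P/T_K = (8.29 / 2.00²)^(1/4) = (2.072)^(1/4) = 1.200.

1.2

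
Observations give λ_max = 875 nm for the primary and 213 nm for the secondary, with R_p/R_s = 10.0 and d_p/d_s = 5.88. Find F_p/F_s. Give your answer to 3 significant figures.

Wien's law: T_p/T_s = λ_s/λ_p = 213/875 = 0.2434.
L_p/L_s = (R_p/R_s)²(T_p/T_s)⁴ = (10.0)²(0.2434)⁴ = 0.3511.
F_p/F_s = (L_p/L_s)/(d_p/d_s)² = 0.3511/(5.88)² = 0.01016.

0.0102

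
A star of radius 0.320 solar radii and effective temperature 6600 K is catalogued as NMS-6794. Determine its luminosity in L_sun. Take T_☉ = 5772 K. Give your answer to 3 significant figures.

L/L_☉ = (R/R_☉)² (T/T_☉)⁴ = (0.320)² × (6600/5772)⁴
       = 0.1024 × (1.143)⁴ = 0.1024 × 1.710 = 0.1751.

0.175 L_sun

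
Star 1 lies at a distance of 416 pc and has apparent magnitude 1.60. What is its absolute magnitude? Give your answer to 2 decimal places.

-6.50

M = m − 5 log₁₀(d/10 pc) = 1.60 − 5 log₁₀(416/10)
  = 1.60 − 5 × 1.619 = 1.60 − 8.10 = -6.50.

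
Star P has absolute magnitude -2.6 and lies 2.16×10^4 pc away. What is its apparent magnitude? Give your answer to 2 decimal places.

m = M + 5 log₁₀(d/10 pc) = -2.6 + 5 log₁₀(2.16×10^4/10)
  = -2.6 + 5 × 3.334 = -2.6 + 16.67 = 14.07.

14.07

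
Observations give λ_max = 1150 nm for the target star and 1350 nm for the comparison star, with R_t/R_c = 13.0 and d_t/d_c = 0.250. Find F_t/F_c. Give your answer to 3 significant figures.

Wien's law: T_t/T_c = λ_c/λ_t = 1350/1150 = 1.174.
L_t/L_c = (R_t/R_c)²(T_t/T_c)⁴ = (13.0)²(1.174)⁴ = 320.9.
F_t/F_c = (L_t/L_c)/(d_t/d_c)² = 320.9/(0.250)² = 5135.

5.14×10^3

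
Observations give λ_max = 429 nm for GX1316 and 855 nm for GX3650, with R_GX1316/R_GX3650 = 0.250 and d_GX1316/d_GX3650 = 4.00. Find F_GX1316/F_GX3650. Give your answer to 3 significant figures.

0.0616

Wien's law: T_GX1316/T_GX3650 = λ_GX3650/λ_GX1316 = 855/429 = 1.993.
L_GX1316/L_GX3650 = (R_GX1316/R_GX3650)²(T_GX1316/T_GX3650)⁴ = (0.250)²(1.993)⁴ = 0.9861.
F_GX1316/F_GX3650 = (L_GX1316/L_GX3650)/(d_GX1316/d_GX3650)² = 0.9861/(4.00)² = 0.06163.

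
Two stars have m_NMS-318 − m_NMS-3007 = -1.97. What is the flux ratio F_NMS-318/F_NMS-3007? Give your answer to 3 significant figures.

F_NMS-318/F_NMS-3007 = 10^(−(m_NMS-318 − m_NMS-3007)/2.5) = 10^(1.97/2.5) = 10^0.788 = 6.138.

6.14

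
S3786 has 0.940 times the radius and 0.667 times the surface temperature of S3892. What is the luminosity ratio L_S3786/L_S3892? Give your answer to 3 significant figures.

From the Stefan–Boltzmann law, L ∝ R²T⁴, so
L_S3786/L_S3892 = (R_S3786/R_S3892)² (T_S3786/T_S3892)⁴ = (0.940)² × (0.667)⁴ = 0.8836 × 0.1979 = 0.1749.

0.175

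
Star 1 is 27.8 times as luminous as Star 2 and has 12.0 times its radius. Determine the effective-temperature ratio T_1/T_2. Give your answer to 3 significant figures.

0.663

L ∝ R²T⁴ gives T ∝ (L/R²)^(1/4), so
T_1/T_2 = (27.8 / 12.0²)^(1/4) = (0.1931)^(1/4) = 0.6629.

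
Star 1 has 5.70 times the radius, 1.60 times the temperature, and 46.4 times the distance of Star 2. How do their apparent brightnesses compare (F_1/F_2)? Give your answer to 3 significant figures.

0.0989

L_1/L_2 = (R_1/R_2)²(T_1/T_2)⁴ = (5.70)² × (1.60)⁴ = 212.9.
F_1/F_2 = (L_1/L_2)/(d_1/d_2)² = 212.9 / (46.4)² = 0.09890.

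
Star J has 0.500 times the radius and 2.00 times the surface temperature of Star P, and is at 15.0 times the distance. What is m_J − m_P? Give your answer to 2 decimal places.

4.38

L_J/L_P = (0.500)²(2.00)⁴ = 4.000.
F_J/F_P = (L_J/L_P)/(d_J/d_P)² = 4.000/225.0 = 0.01778.
m_J − m_P = −2.5 log₁₀(0.01778) = 4.38.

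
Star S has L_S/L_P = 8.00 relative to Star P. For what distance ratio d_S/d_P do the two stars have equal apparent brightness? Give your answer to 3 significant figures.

Equal flux requires L_S/d_S² = L_P/d_P², so d_S/d_P = √(L_S/L_P)
= √(8.00) = 2.828.

2.83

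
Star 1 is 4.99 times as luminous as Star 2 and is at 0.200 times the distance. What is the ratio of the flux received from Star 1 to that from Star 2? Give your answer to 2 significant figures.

1.2×10^2

F = L/(4πd²), so F_1/F_2 = (L_1/L_2) / (d_1/d_2)²
= 4.99 / (0.200)² = 4.99 / 0.04000 = 124.7.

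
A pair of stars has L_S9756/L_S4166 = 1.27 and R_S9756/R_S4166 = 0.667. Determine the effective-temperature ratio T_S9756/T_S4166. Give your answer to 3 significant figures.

L ∝ R²T⁴ gives T ∝ (L/R²)^(1/4), so
T_S9756/T_S4166 = (1.27 / 0.667²)^(1/4) = (2.855)^(1/4) = 1.300.

1.30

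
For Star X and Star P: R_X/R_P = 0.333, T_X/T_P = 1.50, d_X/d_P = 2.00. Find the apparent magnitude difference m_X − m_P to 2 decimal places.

L_X/L_P = (0.333)²(1.50)⁴ = 0.5614.
F_X/F_P = (L_X/L_P)/(d_X/d_P)² = 0.5614/4.000 = 0.1403.
m_X − m_P = −2.5 log₁₀(0.1403) = 2.13.

2.13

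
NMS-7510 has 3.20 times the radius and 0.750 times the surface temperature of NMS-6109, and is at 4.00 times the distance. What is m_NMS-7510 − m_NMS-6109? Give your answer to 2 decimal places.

1.73

L_NMS-7510/L_NMS-6109 = (3.20)²(0.750)⁴ = 3.240.
F_NMS-7510/F_NMS-6109 = (L_NMS-7510/L_NMS-6109)/(d_NMS-7510/d_NMS-6109)² = 3.240/16.00 = 0.2025.
m_NMS-7510 − m_NMS-6109 = −2.5 log₁₀(0.2025) = 1.73.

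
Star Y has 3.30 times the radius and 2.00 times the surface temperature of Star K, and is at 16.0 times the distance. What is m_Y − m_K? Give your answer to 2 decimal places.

L_Y/L_K = (3.30)²(2.00)⁴ = 174.2.
F_Y/F_K = (L_Y/L_K)/(d_Y/d_K)² = 174.2/256.0 = 0.6806.
m_Y − m_K = −2.5 log₁₀(0.6806) = 0.42.

0.42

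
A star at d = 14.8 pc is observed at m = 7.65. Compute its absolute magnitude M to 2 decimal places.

6.80

M = m − 5 log₁₀(d/10 pc) = 7.65 − 5 log₁₀(14.8/10)
  = 7.65 − 5 × 0.170 = 7.65 − 0.85 = 6.80.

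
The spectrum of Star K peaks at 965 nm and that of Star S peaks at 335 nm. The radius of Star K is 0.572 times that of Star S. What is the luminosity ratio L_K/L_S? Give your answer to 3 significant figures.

Wien's law gives T ∝ 1/λ_max, so T_K/T_S = λ_S/λ_K = 335/965 = 0.3472.
Then L ∝ R²T⁴ gives L_K/L_S = (0.572)² × (0.3472)⁴ = 0.3272 × 0.01452 = 0.004752.

0.00475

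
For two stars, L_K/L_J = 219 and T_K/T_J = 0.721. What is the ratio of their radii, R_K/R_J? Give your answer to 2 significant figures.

28

L ∝ R²T⁴ gives R ∝ √L / T², so
R_K/R_J = √(219) / (0.721)² = 14.80 / 0.5198 = 28.47.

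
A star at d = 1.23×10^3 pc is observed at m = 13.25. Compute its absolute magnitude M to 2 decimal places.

2.80

M = m − 5 log₁₀(d/10 pc) = 13.25 − 5 log₁₀(1.23×10^3/10)
  = 13.25 − 5 × 2.090 = 13.25 − 10.45 = 2.80.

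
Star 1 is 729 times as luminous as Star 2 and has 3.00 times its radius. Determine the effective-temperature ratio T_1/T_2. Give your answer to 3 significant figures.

L ∝ R²T⁴ gives T ∝ (L/R²)^(1/4), so
T_1/T_2 = (729 / 3.00²)^(1/4) = (81.00)^(1/4) = 3.000.

3.00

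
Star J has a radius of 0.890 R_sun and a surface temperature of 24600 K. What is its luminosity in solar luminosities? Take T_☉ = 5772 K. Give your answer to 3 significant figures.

261 solar luminosities

L/L_☉ = (R/R_☉)² (T/T_☉)⁴ = (0.890)² × (24600/5772)⁴
       = 0.7921 × (4.262)⁴ = 0.7921 × 329.9 = 261.3.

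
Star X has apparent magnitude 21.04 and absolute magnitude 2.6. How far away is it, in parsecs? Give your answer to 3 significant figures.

m − M = 5 log₁₀(d/10 pc)
21.04 − (2.6) = 18.44 = 5 log₁₀(d/10)
d = 10 × 10^(18.44/5) = 10 × 10^3.688 = 4.875×10^4 pc.

4.88×10^4 pc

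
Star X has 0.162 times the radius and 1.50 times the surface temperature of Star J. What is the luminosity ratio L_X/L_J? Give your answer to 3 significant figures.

From the Stefan–Boltzmann law, L ∝ R²T⁴, so
L_X/L_J = (R_X/R_J)² (T_X/T_J)⁴ = (0.162)² × (1.50)⁴ = 0.02624 × 5.062 = 0.1329.

0.133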